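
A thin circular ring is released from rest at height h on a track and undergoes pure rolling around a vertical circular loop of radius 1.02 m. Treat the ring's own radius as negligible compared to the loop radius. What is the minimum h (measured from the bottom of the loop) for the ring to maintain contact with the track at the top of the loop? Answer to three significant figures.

For this body I = MR², i.e. k = I/(MR²) = 1.
At the top of the loop, the minimum-contact condition is Mg = Mv_top²/r, so v_top² = gr.
With ω = v/R, the kinetic energy at speed v is ½(1+k)Mv² = Mv².
Energy conservation from release (height h) to the top (height 2r): Mgh = Mg(2r) + M·gr.
Thus h_min = 2r + (1+k)r/2 = r(2 + 2/2) = 1.02 × 3 ≈ 3.06 m.

h_min ≈ 3.06 m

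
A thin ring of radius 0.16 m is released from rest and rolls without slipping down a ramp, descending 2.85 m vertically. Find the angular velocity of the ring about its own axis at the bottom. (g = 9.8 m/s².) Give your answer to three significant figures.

ω ≈ 33.0 rad/s

With I = MR², the ratio k = I/(MR²) is 1.
Rolling without slipping gives ω = v/R, so the total kinetic energy is ½Mv² + ½Iω² = ½(1+k)Mv² = Mv².
Energy conservation Mgh = ½(1+k)Mv² gives v = √(2gh/(1+k)) = √(2 × 9.8 × 2.85 / 2) = 5.285 m/s.
The angular speed follows from ω = v/R = 5.285/0.16 ≈ 33.0 rad/s.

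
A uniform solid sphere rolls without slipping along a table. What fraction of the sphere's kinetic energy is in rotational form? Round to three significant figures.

For this body I = (2/5)MR², i.e. k = I/(MR²) = 0.4.
With ω = v/R, KE_trans = ½Mv² and KE_rot = ½Iω² = ½kMv², so KE_total = ½(1+k)Mv².
The rotational fraction is therefore k/(1+k) = 0.4/1.4 ≈ 0.286.

fraction ≈ 0.286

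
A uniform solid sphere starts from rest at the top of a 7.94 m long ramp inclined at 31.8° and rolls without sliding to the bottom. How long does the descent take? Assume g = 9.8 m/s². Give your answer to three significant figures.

With I = (2/5)MR², the ratio k = I/(MR²) is 0.4.
Along the incline Mg sinθ − f = Ma, and torque about the center fR = Iα = kMR²(a/R) gives f = kMa.
Hence a = g sinθ/(1+k) = 9.8×sin31.8°/1.4 = 3.689 m/s².
Starting from rest, L = ½at², so t = √(2L/a) = √(2×7.94/3.689) ≈ 2.07 s.

t ≈ 2.07 s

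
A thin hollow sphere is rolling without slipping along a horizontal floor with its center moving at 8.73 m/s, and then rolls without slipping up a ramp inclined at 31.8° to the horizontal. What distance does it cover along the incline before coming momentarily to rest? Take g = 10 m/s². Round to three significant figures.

d ≈ 12.1 m

The moment of inertia is (2/3)MR², giving k ≡ I/(MR²) = 2/3.
Pure rolling means v = ωR; then KE = ½Mv² + ½I(v/R)² = ½(1+k)Mv² = (5/6)Mv².
Setting this equal to Mgh gives the vertical rise h = (1+k)v₀²/(2g) = 1.667×8.73²/(2×10) = 6.351 m.
The distance along the slope is d = h/sinθ = 6.351/sin31.8° ≈ 12.1 m.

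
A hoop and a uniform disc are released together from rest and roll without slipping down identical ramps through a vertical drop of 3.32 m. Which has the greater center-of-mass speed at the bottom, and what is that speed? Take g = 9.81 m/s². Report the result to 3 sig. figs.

the uniform disc, at v ≈ 6.59 m/s

For rolling without slipping, Mgh = ½(1+k)Mv² where k = I/(MR²), so v = √(2gh/(1+k)).
Hoop: k = 1, giving v = √(2×9.81×3.32/2) = 5.707 m/s.
Uniform disc: k = 0.5, giving v = √(2×9.81×3.32/1.5) = 6.59 m/s.
The smaller k wins: the uniform disc, at ≈ 6.59 m/s.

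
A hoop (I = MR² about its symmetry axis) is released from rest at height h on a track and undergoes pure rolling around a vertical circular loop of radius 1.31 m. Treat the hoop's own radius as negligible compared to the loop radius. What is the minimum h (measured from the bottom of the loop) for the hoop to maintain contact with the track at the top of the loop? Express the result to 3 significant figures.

The moment of inertia is MR², giving k ≡ I/(MR²) = 1.
At the top, contact is just lost when gravity alone supplies the centripetal force: Mg = Mv_top²/r, i.e. v_top² = gr.
With ω = v/R, the kinetic energy at speed v is ½(1+k)Mv² = Mv².
Energy conservation from release (height h) to the top (height 2r): Mgh = Mg(2r) + M·gr.
Thus h_min = 2r + (1+k)r/2 = r(2 + 2/2) = 1.31 × 3 ≈ 3.93 m.

h_min ≈ 3.93 m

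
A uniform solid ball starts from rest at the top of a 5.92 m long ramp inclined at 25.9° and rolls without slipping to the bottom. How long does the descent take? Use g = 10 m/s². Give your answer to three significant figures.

t ≈ 1.95 s

With I = (2/5)MR², the ratio k = I/(MR²) is 0.4.
Translational: Mg sinθ − f = Ma. Rotational about the CM: fR = Iα = kMRa, so f = kMa.
Hence a = g sinθ/(1+k) = 10×sin25.9°/1.4 = 3.12 m/s².
With constant a from rest, t = √(2L/a) = √(2·5.92/3.12) ≈ 1.95 s.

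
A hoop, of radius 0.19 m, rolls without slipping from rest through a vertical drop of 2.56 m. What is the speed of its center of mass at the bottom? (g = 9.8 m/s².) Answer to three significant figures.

The moment of inertia is MR², giving k ≡ I/(MR²) = 1.
The rolling condition ω = v/R makes the rotational term ½I(v/R)² = ½kMv², so KE_total = ½(1+k)Mv² = Mv².
Setting Mgh = Mv² gives v = √(2gh/(1+k)) = √(2·9.8·2.56/2) ≈ 5.01 m/s.

v ≈ 5.01 m/s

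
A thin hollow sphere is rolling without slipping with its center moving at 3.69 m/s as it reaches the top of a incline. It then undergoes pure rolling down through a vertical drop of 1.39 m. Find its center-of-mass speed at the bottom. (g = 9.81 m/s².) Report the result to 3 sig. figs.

v ≈ 5.48 m/s

The moment of inertia is (2/3)MR², giving k ≡ I/(MR²) = 2/3.
Since it rolls without slipping, ω = v/R and KE = ½Mv² + ½Iω² = ½(1+k)Mv² = (5/6)Mv².
Conserving energy between top and bottom: (5/6)Mv² = (5/6)Mv₀² + Mgh, hence v² = v₀² + 2gh/(1+k).
v = √(3.69² + 2×9.81×1.39/1.667) = √29.98 ≈ 5.48 m/s.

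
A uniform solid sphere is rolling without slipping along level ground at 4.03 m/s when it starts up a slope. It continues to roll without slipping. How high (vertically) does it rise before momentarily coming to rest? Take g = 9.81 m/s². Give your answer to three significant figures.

h ≈ 1.16 m

The moment of inertia is (2/5)MR², giving k ≡ I/(MR²) = 0.4.
Rolling without slipping gives ω = v/R, so the total kinetic energy is ½Mv² + ½Iω² = ½(1+k)Mv² = (7/10)Mv².
At the top the kinetic energy is zero, so (7/10)Mv₀² = Mgh.
Thus h = (1+k)v₀²/(2g) = 1.4 × 4.03² / (2 × 9.81) ≈ 1.16 m.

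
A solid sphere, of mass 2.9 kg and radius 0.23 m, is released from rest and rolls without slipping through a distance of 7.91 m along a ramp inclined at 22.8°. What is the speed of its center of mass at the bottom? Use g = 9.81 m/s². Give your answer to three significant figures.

Here I = (2/5)MR², so the shape factor k = I/(MR²) = 0.4.
Rolling without slipping gives ω = v/R, so the total kinetic energy is ½Mv² + ½Iω² = ½(1+k)Mv² = (7/10)Mv².
The vertical drop is h = L sinθ = 7.91 × sin22.8° = 3.065 m.
Setting Mgh = (7/10)Mv² gives v = √(2gh/(1+k)) = √(2·9.81·3.065/1.4) ≈ 6.55 m/s.

v ≈ 6.55 m/s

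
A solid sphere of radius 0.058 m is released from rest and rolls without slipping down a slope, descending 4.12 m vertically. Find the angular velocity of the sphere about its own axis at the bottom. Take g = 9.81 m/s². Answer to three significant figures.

ω ≈ 131 rad/s

For this body I = (2/5)MR², i.e. k = I/(MR²) = 0.4.
The rolling condition ω = v/R makes the rotational term ½I(v/R)² = ½kMv², so KE_total = ½(1+k)Mv² = (7/10)Mv².
Energy conservation Mgh = ½(1+k)Mv² gives v = √(2gh/(1+k)) = √(2 × 9.81 × 4.12 / 1.4) = 7.599 m/s.
Then ω = v/R = 7.599 / 0.058 ≈ 131 rad/s.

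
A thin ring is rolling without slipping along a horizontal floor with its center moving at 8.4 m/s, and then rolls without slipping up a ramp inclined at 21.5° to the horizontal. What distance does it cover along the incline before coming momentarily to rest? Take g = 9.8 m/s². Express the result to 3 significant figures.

For this body I = MR², i.e. k = I/(MR²) = 1.
The rolling condition ω = v/R makes the rotational term ½I(v/R)² = ½kMv², so KE_total = ½(1+k)Mv² = Mv².
Setting this equal to Mgh gives the vertical rise h = (1+k)v₀²/(2g) = 2×8.4²/(2×9.8) = 7.2 m.
Along the incline, d = h/sinθ = 7.2/sin21.5° ≈ 19.6 m.

d ≈ 19.6 m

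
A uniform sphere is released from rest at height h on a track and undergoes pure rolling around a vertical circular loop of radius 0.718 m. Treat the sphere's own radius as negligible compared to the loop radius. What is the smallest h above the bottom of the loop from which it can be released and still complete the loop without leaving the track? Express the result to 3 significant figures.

Here I = (2/5)MR², so the shape factor k = I/(MR²) = 0.4.
At the top of the loop, the minimum-contact condition is Mg = Mv_top²/r, so v_top² = gr.
With ω = v/R, the kinetic energy at speed v is ½(1+k)Mv² = (7/10)Mv².
Energy conservation from release (height h) to the top (height 2r): Mgh = Mg(2r) + (7/10)M·gr.
Thus h_min = 2r + (1+k)r/2 = r(2 + 1.4/2) = 0.718 × 2.7 ≈ 1.94 m.

h_min ≈ 1.94 m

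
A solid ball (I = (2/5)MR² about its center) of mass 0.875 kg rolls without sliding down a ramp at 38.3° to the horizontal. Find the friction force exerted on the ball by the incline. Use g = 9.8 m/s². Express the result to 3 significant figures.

f ≈ 1.52 N

Here I = (2/5)MR², so the shape factor k = I/(MR²) = 0.4.
Newton's second law down the slope: Mg sinθ − f = Ma. The torque equation fR = Iα (with α = a/R) gives f = kMa.
Combining, a = g sinθ/(1+k) and f = kMa = kMg sinθ/(1+k).
f = 0.4 × 0.875 × 9.8 × sin38.3° / 1.4 ≈ 1.52 N.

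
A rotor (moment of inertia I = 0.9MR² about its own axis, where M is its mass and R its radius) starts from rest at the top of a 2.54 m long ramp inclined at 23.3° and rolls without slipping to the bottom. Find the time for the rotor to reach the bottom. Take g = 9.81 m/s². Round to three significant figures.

t ≈ 1.58 s

Here I = 0.9MR², so the shape factor k = I/(MR²) = 0.9.
Along the incline Mg sinθ − f = Ma, and torque about the center fR = Iα = kMR²(a/R) gives f = kMa.
Hence a = g sinθ/(1+k) = 9.81×sin23.3°/1.9 = 2.042 m/s².
Starting from rest, L = ½at², so t = √(2L/a) = √(2×2.54/2.042) ≈ 1.58 s.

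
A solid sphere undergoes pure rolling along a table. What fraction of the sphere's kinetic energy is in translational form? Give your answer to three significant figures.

fraction ≈ 0.714

The moment of inertia is (2/5)MR², giving k ≡ I/(MR²) = 0.4.
With ω = v/R, KE_trans = ½Mv² and KE_rot = ½Iω² = ½kMv², so KE_total = ½(1+k)Mv².
The translational fraction is therefore 1/(1+k) = 1/1.4 ≈ 0.714.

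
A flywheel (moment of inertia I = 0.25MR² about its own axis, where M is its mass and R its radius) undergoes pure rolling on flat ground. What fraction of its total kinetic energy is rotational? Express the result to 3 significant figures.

fraction ≈ 0.200

Here I = 0.25MR², so the shape factor k = I/(MR²) = 0.25.
Since ω = v/R, the translational part is ½Mv² and the rotational part is ½I(v/R)² = ½kMv²; the total is ½(1+k)Mv².
The rotational fraction is therefore k/(1+k) = 0.25/1.25 ≈ 0.200.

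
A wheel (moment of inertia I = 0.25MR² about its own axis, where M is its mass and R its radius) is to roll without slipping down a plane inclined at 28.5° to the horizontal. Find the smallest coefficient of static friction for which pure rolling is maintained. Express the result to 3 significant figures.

For this body I = 0.25MR², i.e. k = I/(MR²) = 0.25.
Newton's second law down the slope: Mg sinθ − f = Ma. The torque equation fR = Iα (with α = a/R) gives f = kMa.
These give a = g sinθ/(1+k) and the required friction f = kMg sinθ/(1+k).
The normal force is N = Mg cosθ, so μ_min = f/N = k tanθ/(1+k).
μ_min = 0.25 × tan28.5° / 1.25 ≈ 0.109.

μ_min ≈ 0.109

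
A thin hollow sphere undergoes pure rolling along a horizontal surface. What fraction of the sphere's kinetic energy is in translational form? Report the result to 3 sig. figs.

For this body I = (2/3)MR², i.e. k = I/(MR²) = 2/3.
With ω = v/R, KE_trans = ½Mv² and KE_rot = ½Iω² = ½kMv², so KE_total = ½(1+k)Mv².
The translational fraction is therefore 1/(1+k) = 1/1.667 ≈ 0.600.

fraction ≈ 0.600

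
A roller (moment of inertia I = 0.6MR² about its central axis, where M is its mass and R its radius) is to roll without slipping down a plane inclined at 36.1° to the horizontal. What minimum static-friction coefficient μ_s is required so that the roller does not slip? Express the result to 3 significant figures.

μ_min ≈ 0.273

Here I = 0.6MR², so the shape factor k = I/(MR²) = 0.6.
Translational: Mg sinθ − f = Ma. Rotational about the CM: fR = Iα = kMRa, so f = kMa.
These give a = g sinθ/(1+k) and the required friction f = kMg sinθ/(1+k).
With N = Mg cosθ, the no-slip condition f ≤ μN gives μ_min = f/N = k tanθ/(1+k).
μ_min = 0.6 × tan36.1° / 1.6 ≈ 0.273.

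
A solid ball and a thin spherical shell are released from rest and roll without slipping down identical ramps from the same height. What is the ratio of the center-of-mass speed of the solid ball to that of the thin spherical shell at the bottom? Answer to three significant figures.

Each satisfies Mgh = ½(1+k)Mv² with k = I/(MR²), so v ∝ 1/√(1+k).
For the solid ball k = 0.4; for the thin spherical shell k = 2/3.
v₁/v₂ = √((1+k₂)/(1+k₁)) = √(1.667/1.4) ≈ 1.09.

v_ratio ≈ 1.09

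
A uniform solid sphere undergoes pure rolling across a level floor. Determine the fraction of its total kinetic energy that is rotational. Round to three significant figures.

With I = (2/5)MR², the ratio k = I/(MR²) is 0.4.
With ω = v/R, KE_trans = ½Mv² and KE_rot = ½Iω² = ½kMv², so KE_total = ½(1+k)Mv².
The rotational fraction is therefore k/(1+k) = 0.4/1.4 ≈ 0.286.

fraction ≈ 0.286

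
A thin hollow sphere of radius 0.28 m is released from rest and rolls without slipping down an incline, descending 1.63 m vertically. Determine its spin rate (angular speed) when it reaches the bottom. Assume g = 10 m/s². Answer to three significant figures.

The moment of inertia is (2/3)MR², giving k ≡ I/(MR²) = 2/3.
Since it rolls without slipping, ω = v/R and KE = ½Mv² + ½Iω² = ½(1+k)Mv² = (5/6)Mv².
Energy conservation Mgh = ½(1+k)Mv² gives v = √(2gh/(1+k)) = √(2 × 10 × 1.63 / 1.667) = 4.423 m/s.
The angular speed follows from ω = v/R = 4.423/0.28 ≈ 15.8 rad/s.

ω ≈ 15.8 rad/s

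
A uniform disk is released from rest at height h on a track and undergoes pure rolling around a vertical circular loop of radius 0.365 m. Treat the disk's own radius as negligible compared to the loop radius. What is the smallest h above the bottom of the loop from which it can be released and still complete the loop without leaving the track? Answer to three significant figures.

For this body I = (1/2)MR², i.e. k = I/(MR²) = 0.5.
At the top, contact is just lost when gravity alone supplies the centripetal force: Mg = Mv_top²/r, i.e. v_top² = gr.
With ω = v/R, the kinetic energy at speed v is ½(1+k)Mv² = (3/4)Mv².
Energy conservation from release (height h) to the top (height 2r): Mgh = Mg(2r) + (3/4)M·gr.
Thus h_min = 2r + (1+k)r/2 = r(2 + 1.5/2) = 0.365 × 2.75 ≈ 1.00 m.

h_min ≈ 1.00 m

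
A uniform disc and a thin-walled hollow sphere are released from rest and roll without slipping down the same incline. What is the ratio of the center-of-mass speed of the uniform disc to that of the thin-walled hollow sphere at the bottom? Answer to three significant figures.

Each satisfies Mgh = ½(1+k)Mv² with k = I/(MR²), so v ∝ 1/√(1+k).
For the uniform disc k = 0.5; for the thin-walled hollow sphere k = 2/3.
v₁/v₂ = √((1+k₂)/(1+k₁)) = √(1.667/1.5) ≈ 1.05.

v_ratio ≈ 1.05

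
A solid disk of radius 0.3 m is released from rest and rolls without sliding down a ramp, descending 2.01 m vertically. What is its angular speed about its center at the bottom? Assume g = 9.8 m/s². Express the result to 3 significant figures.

The moment of inertia is (1/2)MR², giving k ≡ I/(MR²) = 0.5.
Rolling without slipping gives ω = v/R, so the total kinetic energy is ½Mv² + ½Iω² = ½(1+k)Mv² = (3/4)Mv².
Energy conservation Mgh = ½(1+k)Mv² gives v = √(2gh/(1+k)) = √(2 × 9.8 × 2.01 / 1.5) = 5.125 m/s.
Then ω = v/R = 5.125 / 0.3 ≈ 17.1 rad/s.

ω ≈ 17.1 rad/s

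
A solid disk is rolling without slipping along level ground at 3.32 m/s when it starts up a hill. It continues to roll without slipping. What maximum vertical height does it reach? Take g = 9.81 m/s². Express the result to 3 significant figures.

For this body I = (1/2)MR², i.e. k = I/(MR²) = 0.5.
Pure rolling means v = ωR; then KE = ½Mv² + ½I(v/R)² = ½(1+k)Mv² = (3/4)Mv².
All of this converts to potential energy at the highest point: (3/4)Mv₀² = Mgh.
Thus h = (1+k)v₀²/(2g) = 1.5 × 3.32² / (2 × 9.81) ≈ 0.843 m.

h ≈ 0.843 m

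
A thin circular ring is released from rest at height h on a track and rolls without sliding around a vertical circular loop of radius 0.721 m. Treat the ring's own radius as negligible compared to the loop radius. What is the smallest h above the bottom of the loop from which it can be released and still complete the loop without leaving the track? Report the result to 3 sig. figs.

h_min ≈ 2.16 m

The moment of inertia is MR², giving k ≡ I/(MR²) = 1.
At the top of the loop, the minimum-contact condition is Mg = Mv_top²/r, so v_top² = gr.
With ω = v/R, the kinetic energy at speed v is ½(1+k)Mv² = Mv².
Energy conservation from release (height h) to the top (height 2r): Mgh = Mg(2r) + M·gr.
Thus h_min = 2r + (1+k)r/2 = r(2 + 2/2) = 0.721 × 3 ≈ 2.16 m.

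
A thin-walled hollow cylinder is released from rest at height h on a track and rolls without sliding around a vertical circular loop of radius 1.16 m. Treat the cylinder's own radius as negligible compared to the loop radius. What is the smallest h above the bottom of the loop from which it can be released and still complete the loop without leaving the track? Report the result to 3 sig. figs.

h_min ≈ 3.48 m

Here I = MR², so the shape factor k = I/(MR²) = 1.
At the top, contact is just lost when gravity alone supplies the centripetal force: Mg = Mv_top²/r, i.e. v_top² = gr.
With ω = v/R, the kinetic energy at speed v is ½(1+k)Mv² = Mv².
Energy conservation from release (height h) to the top (height 2r): Mgh = Mg(2r) + M·gr.
Thus h_min = 2r + (1+k)r/2 = r(2 + 2/2) = 1.16 × 3 ≈ 3.48 m.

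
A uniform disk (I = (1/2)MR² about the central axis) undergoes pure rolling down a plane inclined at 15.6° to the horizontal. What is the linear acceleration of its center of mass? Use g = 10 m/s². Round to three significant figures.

a ≈ 1.79 m/s²

For this body I = (1/2)MR², i.e. k = I/(MR²) = 0.5.
Translational: Mg sinθ − f = Ma. Rotational about the CM: fR = Iα = kMRa, so f = kMa.
Eliminating f: Mg sinθ = (1+k)Ma, so a = g sinθ/(1+k) = 10 × sin15.6° / 1.5 ≈ 1.79 m/s².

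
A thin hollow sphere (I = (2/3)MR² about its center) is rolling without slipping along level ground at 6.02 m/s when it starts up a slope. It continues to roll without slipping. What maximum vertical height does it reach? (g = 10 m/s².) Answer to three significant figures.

h ≈ 3.02 m

With I = (2/3)MR², the ratio k = I/(MR²) is 2/3.
The rolling condition ω = v/R makes the rotational term ½I(v/R)² = ½kMv², so KE_total = ½(1+k)Mv² = (5/6)Mv².
All of this converts to potential energy at the highest point: (5/6)Mv₀² = Mgh.
Thus h = (1+k)v₀²/(2g) = 1.667 × 6.02² / (2 × 10) ≈ 3.02 m.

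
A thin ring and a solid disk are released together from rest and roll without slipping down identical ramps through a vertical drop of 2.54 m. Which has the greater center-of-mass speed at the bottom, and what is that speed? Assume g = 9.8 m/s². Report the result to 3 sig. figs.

the solid disk, at v ≈ 5.76 m/s

For rolling without slipping, Mgh = ½(1+k)Mv² where k = I/(MR²), so v = √(2gh/(1+k)).
Thin ring: k = 1, giving v = √(2×9.8×2.54/2) = 4.989 m/s.
Solid disk: k = 0.5, giving v = √(2×9.8×2.54/1.5) = 5.761 m/s.
The smaller k wins: the solid disk, at ≈ 5.76 m/s.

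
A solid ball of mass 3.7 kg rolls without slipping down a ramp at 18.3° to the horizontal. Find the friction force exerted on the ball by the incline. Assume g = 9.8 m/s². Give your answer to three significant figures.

The moment of inertia is (2/5)MR², giving k ≡ I/(MR²) = 0.4.
Newton's second law down the slope: Mg sinθ − f = Ma. The torque equation fR = Iα (with α = a/R) gives f = kMa.
Combining, a = g sinθ/(1+k) and f = kMa = kMg sinθ/(1+k).
f = 0.4 × 3.7 × 9.8 × sin18.3° / 1.4 ≈ 3.25 N.

f ≈ 3.25 N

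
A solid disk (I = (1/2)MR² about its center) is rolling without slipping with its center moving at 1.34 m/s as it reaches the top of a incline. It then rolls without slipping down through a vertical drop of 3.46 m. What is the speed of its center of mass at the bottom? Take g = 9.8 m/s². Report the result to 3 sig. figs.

Here I = (1/2)MR², so the shape factor k = I/(MR²) = 0.5.
The rolling condition ω = v/R makes the rotational term ½I(v/R)² = ½kMv², so KE_total = ½(1+k)Mv² = (3/4)Mv².
Energy conservation: (3/4)Mv₀² + Mgh = (3/4)Mv², so v² = v₀² + 2gh/(1+k).
v = √(1.34² + 2×9.8×3.46/1.5) = √47.01 ≈ 6.86 m/s.

v ≈ 6.86 m/s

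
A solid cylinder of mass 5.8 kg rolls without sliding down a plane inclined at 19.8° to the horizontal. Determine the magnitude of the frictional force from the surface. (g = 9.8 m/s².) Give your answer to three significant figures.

For this body I = (1/2)MR², i.e. k = I/(MR²) = 0.5.
Newton's second law down the slope: Mg sinθ − f = Ma. The torque equation fR = Iα (with α = a/R) gives f = kMa.
Combining, a = g sinθ/(1+k) and f = kMa = kMg sinθ/(1+k).
f = 0.5 × 5.8 × 9.8 × sin19.8° / 1.5 ≈ 6.42 N.

f ≈ 6.42 N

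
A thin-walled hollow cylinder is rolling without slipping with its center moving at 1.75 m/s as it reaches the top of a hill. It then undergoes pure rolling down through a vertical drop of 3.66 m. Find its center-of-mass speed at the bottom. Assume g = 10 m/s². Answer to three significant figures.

The moment of inertia is MR², giving k ≡ I/(MR²) = 1.
Rolling without slipping gives ω = v/R, so the total kinetic energy is ½Mv² + ½Iω² = ½(1+k)Mv² = Mv².
Conserving energy between top and bottom: Mv² = Mv₀² + Mgh, hence v² = v₀² + 2gh/(1+k).
v = √(1.75² + 2×10×3.66/2) = √39.66 ≈ 6.30 m/s.

v ≈ 6.30 m/s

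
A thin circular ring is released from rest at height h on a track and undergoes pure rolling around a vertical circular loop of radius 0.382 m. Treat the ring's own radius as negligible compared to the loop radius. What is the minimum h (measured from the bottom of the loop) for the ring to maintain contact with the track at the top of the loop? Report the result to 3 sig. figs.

h_min ≈ 1.15 m

The moment of inertia is MR², giving k ≡ I/(MR²) = 1.
At the top of the loop, the minimum-contact condition is Mg = Mv_top²/r, so v_top² = gr.
With ω = v/R, the kinetic energy at speed v is ½(1+k)Mv² = Mv².
Energy conservation from release (height h) to the top (height 2r): Mgh = Mg(2r) + M·gr.
Thus h_min = 2r + (1+k)r/2 = r(2 + 2/2) = 0.382 × 3 ≈ 1.15 m.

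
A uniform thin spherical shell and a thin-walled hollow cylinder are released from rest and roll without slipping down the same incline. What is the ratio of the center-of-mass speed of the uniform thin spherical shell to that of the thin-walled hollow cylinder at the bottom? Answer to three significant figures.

v_ratio ≈ 1.10

Each satisfies Mgh = ½(1+k)Mv² with k = I/(MR²), so v ∝ 1/√(1+k).
For the uniform thin spherical shell k = 2/3; for the thin-walled hollow cylinder k = 1.
v₁/v₂ = √((1+k₂)/(1+k₁)) = √(2/1.667) ≈ 1.10.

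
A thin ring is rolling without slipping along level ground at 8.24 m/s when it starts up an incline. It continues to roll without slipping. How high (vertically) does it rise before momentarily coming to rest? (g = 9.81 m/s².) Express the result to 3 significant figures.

The moment of inertia is MR², giving k ≡ I/(MR²) = 1.
Pure rolling means v = ωR; then KE = ½Mv² + ½I(v/R)² = ½(1+k)Mv² = Mv².
All of this converts to potential energy at the highest point: Mv₀² = Mgh.
Thus h = (1+k)v₀²/(2g) = 2 × 8.24² / (2 × 9.81) ≈ 6.92 m.

h ≈ 6.92 m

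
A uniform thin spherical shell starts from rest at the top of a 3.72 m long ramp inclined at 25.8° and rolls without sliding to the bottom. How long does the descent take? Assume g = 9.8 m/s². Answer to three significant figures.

t ≈ 1.71 s

The moment of inertia is (2/3)MR², giving k ≡ I/(MR²) = 2/3.
Newton's second law down the slope: Mg sinθ − f = Ma. The torque equation fR = Iα (with α = a/R) gives f = kMa.
Hence a = g sinθ/(1+k) = 9.8×sin25.8°/1.667 = 2.559 m/s².
With constant a from rest, t = √(2L/a) = √(2·3.72/2.559) ≈ 1.71 s.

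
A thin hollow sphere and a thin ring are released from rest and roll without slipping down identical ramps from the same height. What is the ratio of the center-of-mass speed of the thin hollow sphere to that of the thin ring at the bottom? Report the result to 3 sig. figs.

Each satisfies Mgh = ½(1+k)Mv² with k = I/(MR²), so v ∝ 1/√(1+k).
For the thin hollow sphere k = 2/3; for the thin ring k = 1.
v₁/v₂ = √((1+k₂)/(1+k₁)) = √(2/1.667) ≈ 1.10.

v_ratio ≈ 1.10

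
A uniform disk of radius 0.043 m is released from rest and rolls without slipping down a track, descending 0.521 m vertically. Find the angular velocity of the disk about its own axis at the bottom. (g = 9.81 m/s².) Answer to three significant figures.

ω ≈ 60.7 rad/s

The moment of inertia is (1/2)MR², giving k ≡ I/(MR²) = 0.5.
Pure rolling means v = ωR; then KE = ½Mv² + ½I(v/R)² = ½(1+k)Mv² = (3/4)Mv².
Energy conservation Mgh = ½(1+k)Mv² gives v = √(2gh/(1+k)) = √(2 × 9.81 × 0.521 / 1.5) = 2.61 m/s.
Then ω = v/R = 2.61 / 0.043 ≈ 60.7 rad/s.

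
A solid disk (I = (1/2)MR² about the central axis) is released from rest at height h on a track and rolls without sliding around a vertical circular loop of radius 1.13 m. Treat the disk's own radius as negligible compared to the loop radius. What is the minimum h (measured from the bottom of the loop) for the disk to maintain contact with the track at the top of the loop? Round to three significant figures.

The moment of inertia is (1/2)MR², giving k ≡ I/(MR²) = 0.5.
At the top of the loop, the minimum-contact condition is Mg = Mv_top²/r, so v_top² = gr.
With ω = v/R, the kinetic energy at speed v is ½(1+k)Mv² = (3/4)Mv².
Energy conservation from release (height h) to the top (height 2r): Mgh = Mg(2r) + (3/4)M·gr.
Thus h_min = 2r + (1+k)r/2 = r(2 + 1.5/2) = 1.13 × 2.75 ≈ 3.11 m.

h_min ≈ 3.11 m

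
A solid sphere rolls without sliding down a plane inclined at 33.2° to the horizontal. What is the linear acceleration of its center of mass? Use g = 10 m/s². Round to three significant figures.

a ≈ 3.91 m/s²

The moment of inertia is (2/5)MR², giving k ≡ I/(MR²) = 0.4.
Along the incline Mg sinθ − f = Ma, and torque about the center fR = Iα = kMR²(a/R) gives f = kMa.
Eliminating f: Mg sinθ = (1+k)Ma, so a = g sinθ/(1+k) = 10 × sin33.2° / 1.4 ≈ 3.91 m/s².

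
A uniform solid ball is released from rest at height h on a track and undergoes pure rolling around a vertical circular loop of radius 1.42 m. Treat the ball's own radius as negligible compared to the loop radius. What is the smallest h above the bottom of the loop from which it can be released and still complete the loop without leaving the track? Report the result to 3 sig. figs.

Here I = (2/5)MR², so the shape factor k = I/(MR²) = 0.4.
At the top of the loop, the minimum-contact condition is Mg = Mv_top²/r, so v_top² = gr.
With ω = v/R, the kinetic energy at speed v is ½(1+k)Mv² = (7/10)Mv².
Energy conservation from release (height h) to the top (height 2r): Mgh = Mg(2r) + (7/10)M·gr.
Thus h_min = 2r + (1+k)r/2 = r(2 + 1.4/2) = 1.42 × 2.7 ≈ 3.83 m.

h_min ≈ 3.83 m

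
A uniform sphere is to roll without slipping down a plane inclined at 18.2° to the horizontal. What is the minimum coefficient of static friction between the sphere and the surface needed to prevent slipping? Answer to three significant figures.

Here I = (2/5)MR², so the shape factor k = I/(MR²) = 0.4.
Along the incline Mg sinθ − f = Ma, and torque about the center fR = Iα = kMR²(a/R) gives f = kMa.
These give a = g sinθ/(1+k) and the required friction f = kMg sinθ/(1+k).
With N = Mg cosθ, the no-slip condition f ≤ μN gives μ_min = f/N = k tanθ/(1+k).
μ_min = 0.4 × tan18.2° / 1.4 ≈ 0.0939.

μ_min ≈ 0.0939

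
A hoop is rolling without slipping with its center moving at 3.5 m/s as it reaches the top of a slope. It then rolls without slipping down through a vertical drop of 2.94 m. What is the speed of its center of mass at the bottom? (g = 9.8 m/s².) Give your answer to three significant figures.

For this body I = MR², i.e. k = I/(MR²) = 1.
Rolling without slipping gives ω = v/R, so the total kinetic energy is ½Mv² + ½Iω² = ½(1+k)Mv² = Mv².
Energy conservation: Mv₀² + Mgh = Mv², so v² = v₀² + 2gh/(1+k).
v = √(3.5² + 2×9.8×2.94/2) = √41.06 ≈ 6.41 m/s.

v ≈ 6.41 m/s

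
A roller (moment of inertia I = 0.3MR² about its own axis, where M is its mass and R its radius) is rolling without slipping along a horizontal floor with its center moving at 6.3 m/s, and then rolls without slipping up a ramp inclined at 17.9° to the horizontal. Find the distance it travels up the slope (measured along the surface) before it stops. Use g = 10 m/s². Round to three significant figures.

The moment of inertia is 0.3MR², giving k ≡ I/(MR²) = 0.3.
Since it rolls without slipping, ω = v/R and KE = ½Mv² + ½Iω² = ½(1+k)Mv² = (13/20)Mv².
Setting this equal to Mgh gives the vertical rise h = (1+k)v₀²/(2g) = 1.3×6.3²/(2×10) = 2.58 m.
Along the incline, d = h/sinθ = 2.58/sin17.9° ≈ 8.39 m.

d ≈ 8.39 m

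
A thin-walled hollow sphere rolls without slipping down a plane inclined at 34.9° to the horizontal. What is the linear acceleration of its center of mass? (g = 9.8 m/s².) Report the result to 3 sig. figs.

a ≈ 3.36 m/s²

For this body I = (2/3)MR², i.e. k = I/(MR²) = 2/3.
Translational: Mg sinθ − f = Ma. Rotational about the CM: fR = Iα = kMRa, so f = kMa.
Eliminating f: Mg sinθ = (1+k)Ma, so a = g sinθ/(1+k) = 9.8 × sin34.9° / 1.667 ≈ 3.36 m/s².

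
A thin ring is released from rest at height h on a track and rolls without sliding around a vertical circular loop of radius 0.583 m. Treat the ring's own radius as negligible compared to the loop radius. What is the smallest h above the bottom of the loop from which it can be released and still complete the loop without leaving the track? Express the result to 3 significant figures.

For this body I = MR², i.e. k = I/(MR²) = 1.
At the top, contact is just lost when gravity alone supplies the centripetal force: Mg = Mv_top²/r, i.e. v_top² = gr.
With ω = v/R, the kinetic energy at speed v is ½(1+k)Mv² = Mv².
Energy conservation from release (height h) to the top (height 2r): Mgh = Mg(2r) + M·gr.
Thus h_min = 2r + (1+k)r/2 = r(2 + 2/2) = 0.583 × 3 ≈ 1.75 m.

h_min ≈ 1.75 m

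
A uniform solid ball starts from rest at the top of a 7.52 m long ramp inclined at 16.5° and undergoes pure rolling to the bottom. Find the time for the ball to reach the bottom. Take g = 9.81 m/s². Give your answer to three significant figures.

With I = (2/5)MR², the ratio k = I/(MR²) is 0.4.
Along the incline Mg sinθ − f = Ma, and torque about the center fR = Iα = kMR²(a/R) gives f = kMa.
Hence a = g sinθ/(1+k) = 9.81×sin16.5°/1.4 = 1.99 m/s².
Starting from rest, L = ½at², so t = √(2L/a) = √(2×7.52/1.99) ≈ 2.75 s.

t ≈ 2.75 s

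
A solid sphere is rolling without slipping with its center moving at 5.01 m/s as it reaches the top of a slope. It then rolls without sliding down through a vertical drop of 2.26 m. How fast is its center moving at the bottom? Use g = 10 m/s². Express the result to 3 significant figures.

v ≈ 7.58 m/s

For this body I = (2/5)MR², i.e. k = I/(MR²) = 0.4.
Rolling without slipping gives ω = v/R, so the total kinetic energy is ½Mv² + ½Iω² = ½(1+k)Mv² = (7/10)Mv².
Energy conservation: (7/10)Mv₀² + Mgh = (7/10)Mv², so v² = v₀² + 2gh/(1+k).
v = √(5.01² + 2×10×2.26/1.4) = √57.39 ≈ 7.58 m/s.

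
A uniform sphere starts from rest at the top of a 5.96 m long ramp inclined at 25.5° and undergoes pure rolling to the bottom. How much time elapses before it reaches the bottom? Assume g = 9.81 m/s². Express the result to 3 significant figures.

t ≈ 1.99 s

With I = (2/5)MR², the ratio k = I/(MR²) is 0.4.
Translational: Mg sinθ − f = Ma. Rotational about the CM: fR = Iα = kMRa, so f = kMa.
Hence a = g sinθ/(1+k) = 9.81×sin25.5°/1.4 = 3.017 m/s².
Starting from rest, L = ½at², so t = √(2L/a) = √(2×5.96/3.017) ≈ 1.99 s.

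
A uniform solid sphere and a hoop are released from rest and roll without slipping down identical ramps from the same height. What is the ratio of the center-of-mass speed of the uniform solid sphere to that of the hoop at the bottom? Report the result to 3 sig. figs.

v_ratio ≈ 1.20

Each satisfies Mgh = ½(1+k)Mv² with k = I/(MR²), so v ∝ 1/√(1+k).
For the uniform solid sphere k = 0.4; for the hoop k = 1.
v₁/v₂ = √((1+k₂)/(1+k₁)) = √(2/1.4) ≈ 1.20.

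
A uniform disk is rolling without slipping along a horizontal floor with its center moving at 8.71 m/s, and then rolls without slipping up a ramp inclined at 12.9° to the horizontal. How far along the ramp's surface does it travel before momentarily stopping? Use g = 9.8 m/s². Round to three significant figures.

The moment of inertia is (1/2)MR², giving k ≡ I/(MR²) = 0.5.
Pure rolling means v = ωR; then KE = ½Mv² + ½I(v/R)² = ½(1+k)Mv² = (3/4)Mv².
Setting this equal to Mgh gives the vertical rise h = (1+k)v₀²/(2g) = 1.5×8.71²/(2×9.8) = 5.806 m.
The distance along the slope is d = h/sinθ = 5.806/sin12.9° ≈ 26.0 m.

d ≈ 26.0 m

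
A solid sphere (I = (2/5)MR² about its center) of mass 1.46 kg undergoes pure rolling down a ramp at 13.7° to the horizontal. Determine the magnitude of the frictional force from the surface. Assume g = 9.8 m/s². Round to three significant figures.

f ≈ 0.968 N

For this body I = (2/5)MR², i.e. k = I/(MR²) = 0.4.
Translational: Mg sinθ − f = Ma. Rotational about the CM: fR = Iα = kMRa, so f = kMa.
Combining, a = g sinθ/(1+k) and f = kMa = kMg sinθ/(1+k).
f = 0.4 × 1.46 × 9.8 × sin13.7° / 1.4 ≈ 0.968 N.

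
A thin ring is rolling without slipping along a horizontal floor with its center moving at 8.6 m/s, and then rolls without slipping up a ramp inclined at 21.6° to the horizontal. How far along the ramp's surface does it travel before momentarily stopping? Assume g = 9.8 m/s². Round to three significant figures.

d ≈ 20.5 m

Here I = MR², so the shape factor k = I/(MR²) = 1.
Rolling without slipping gives ω = v/R, so the total kinetic energy is ½Mv² + ½Iω² = ½(1+k)Mv² = Mv².
Setting this equal to Mgh gives the vertical rise h = (1+k)v₀²/(2g) = 2×8.6²/(2×9.8) = 7.547 m.
The distance along the slope is d = h/sinθ = 7.547/sin21.6° ≈ 20.5 m.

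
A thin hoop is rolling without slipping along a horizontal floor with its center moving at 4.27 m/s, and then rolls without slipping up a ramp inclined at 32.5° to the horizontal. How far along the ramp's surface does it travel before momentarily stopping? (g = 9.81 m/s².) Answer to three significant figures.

The moment of inertia is MR², giving k ≡ I/(MR²) = 1.
Since it rolls without slipping, ω = v/R and KE = ½Mv² + ½Iω² = ½(1+k)Mv² = Mv².
Setting this equal to Mgh gives the vertical rise h = (1+k)v₀²/(2g) = 2×4.27²/(2×9.81) = 1.859 m.
Along the incline, d = h/sinθ = 1.859/sin32.5° ≈ 3.46 m.

d ≈ 3.46 m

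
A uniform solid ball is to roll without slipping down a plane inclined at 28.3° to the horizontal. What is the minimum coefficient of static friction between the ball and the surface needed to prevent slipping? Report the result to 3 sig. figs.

μ_min ≈ 0.154

Here I = (2/5)MR², so the shape factor k = I/(MR²) = 0.4.
Translational: Mg sinθ − f = Ma. Rotational about the CM: fR = Iα = kMRa, so f = kMa.
These give a = g sinθ/(1+k) and the required friction f = kMg sinθ/(1+k).
The normal force is N = Mg cosθ, so μ_min = f/N = k tanθ/(1+k).
μ_min = 0.4 × tan28.3° / 1.4 ≈ 0.154.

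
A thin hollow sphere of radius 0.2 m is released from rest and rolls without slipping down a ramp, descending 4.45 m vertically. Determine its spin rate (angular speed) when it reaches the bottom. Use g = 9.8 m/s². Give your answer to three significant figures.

For this body I = (2/3)MR², i.e. k = I/(MR²) = 2/3.
Since it rolls without slipping, ω = v/R and KE = ½Mv² + ½Iω² = ½(1+k)Mv² = (5/6)Mv².
Energy conservation Mgh = ½(1+k)Mv² gives v = √(2gh/(1+k)) = √(2 × 9.8 × 4.45 / 1.667) = 7.234 m/s.
Then ω = v/R = 7.234 / 0.2 ≈ 36.2 rad/s.

ω ≈ 36.2 rad/s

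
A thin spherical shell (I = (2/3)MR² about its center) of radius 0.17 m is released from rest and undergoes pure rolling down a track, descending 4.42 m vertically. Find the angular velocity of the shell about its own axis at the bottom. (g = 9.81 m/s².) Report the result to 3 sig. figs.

ω ≈ 42.4 rad/s

For this body I = (2/3)MR², i.e. k = I/(MR²) = 2/3.
The rolling condition ω = v/R makes the rotational term ½I(v/R)² = ½kMv², so KE_total = ½(1+k)Mv² = (5/6)Mv².
Energy conservation Mgh = ½(1+k)Mv² gives v = √(2gh/(1+k)) = √(2 × 9.81 × 4.42 / 1.667) = 7.213 m/s.
Then ω = v/R = 7.213 / 0.17 ≈ 42.4 rad/s.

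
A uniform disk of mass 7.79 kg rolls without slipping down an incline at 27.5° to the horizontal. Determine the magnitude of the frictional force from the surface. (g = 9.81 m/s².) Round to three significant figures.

Here I = (1/2)MR², so the shape factor k = I/(MR²) = 0.5.
Along the incline Mg sinθ − f = Ma, and torque about the center fR = Iα = kMR²(a/R) gives f = kMa.
Combining, a = g sinθ/(1+k) and f = kMa = kMg sinθ/(1+k).
f = 0.5 × 7.79 × 9.81 × sin27.5° / 1.5 ≈ 11.8 N.

f ≈ 11.8 N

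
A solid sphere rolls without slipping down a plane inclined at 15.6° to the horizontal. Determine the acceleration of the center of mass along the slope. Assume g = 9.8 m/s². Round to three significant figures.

For this body I = (2/5)MR², i.e. k = I/(MR²) = 0.4.
Newton's second law down the slope: Mg sinθ − f = Ma. The torque equation fR = Iα (with α = a/R) gives f = kMa.
Eliminating f: Mg sinθ = (1+k)Ma, so a = g sinθ/(1+k) = 9.8 × sin15.6° / 1.4 ≈ 1.88 m/s².

a ≈ 1.88 m/s²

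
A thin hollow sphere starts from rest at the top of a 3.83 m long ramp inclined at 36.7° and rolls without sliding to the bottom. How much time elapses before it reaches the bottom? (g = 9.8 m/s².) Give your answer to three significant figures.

t ≈ 1.48 s

With I = (2/3)MR², the ratio k = I/(MR²) is 2/3.
Translational: Mg sinθ − f = Ma. Rotational about the CM: fR = Iα = kMRa, so f = kMa.
Hence a = g sinθ/(1+k) = 9.8×sin36.7°/1.667 = 3.514 m/s².
With constant a from rest, t = √(2L/a) = √(2·3.83/3.514) ≈ 1.48 s.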